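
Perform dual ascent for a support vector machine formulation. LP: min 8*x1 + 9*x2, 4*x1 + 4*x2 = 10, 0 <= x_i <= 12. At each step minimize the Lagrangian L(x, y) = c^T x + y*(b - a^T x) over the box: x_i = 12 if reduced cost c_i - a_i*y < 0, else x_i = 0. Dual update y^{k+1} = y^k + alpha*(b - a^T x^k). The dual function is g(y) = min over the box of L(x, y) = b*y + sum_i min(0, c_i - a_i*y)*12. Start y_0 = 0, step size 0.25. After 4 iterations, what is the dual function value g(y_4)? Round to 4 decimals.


Dual ascent for LP: min 8*x1 + 9*x2, 4*x1 + 4*x2 = 10, 0 <= x_i <= 12
Step 1: y^k = 0.0, reduced costs: (8.0, 9.0)
  x^k = (0.0, 0.0), subgradient = b - a^T x = 10.0
  y^{k+1} = 0.0 + 0.25*10.0 = 2.5
Step 2: y^k = 2.5, reduced costs: (-2.0, -1.0)
  x^k = (12.0, 12.0), subgradient = b - a^T x = -86.0
  y^{k+1} = 2.5 + 0.25*-86.0 = -19.0
Step 3: y^k = -19.0, reduced costs: (84.0, 85.0)
  x^k = (0.0, 0.0), subgradient = b - a^T x = 10.0
  y^{k+1} = -19.0 + 0.25*10.0 = -16.5
Step 4: y^k = -16.5, reduced costs: (74.0, 75.0)
  x^k = (0.0, 0.0), subgradient = b - a^T x = 10.0
  y^{k+1} = -16.5 + 0.25*10.0 = -14.0
Dual objective at y_4 = -14.0: reduced costs (64.0, 65.0), box minimizer x = (0.0, 0.0)
g(y_4) = b*y + (c1 - a1*y)*x1 + (c2 - a2*y)*x2 = 10*(-14.0) + 64.0*0.0 + 65.0*0.0 = -140.0 + 0.0 + 0.0 = -140.0


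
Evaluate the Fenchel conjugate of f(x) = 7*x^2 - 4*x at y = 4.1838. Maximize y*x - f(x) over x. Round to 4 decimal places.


f*(y) = sup_x {y*x - a*x^2 - b*x} = sup_x {(y-b)*x - a*x^2}
FOC: (y - b) - 2a*x = 0 => x* = (y - b)/(2a)
x* = (4.1838 + 4)/(2*7) = 0.5846
f*(4.1838) = (y-b)^2/(4a) = (4.1838 + 4)^2/(4*7)
= 66.9746/28 = 2.3919


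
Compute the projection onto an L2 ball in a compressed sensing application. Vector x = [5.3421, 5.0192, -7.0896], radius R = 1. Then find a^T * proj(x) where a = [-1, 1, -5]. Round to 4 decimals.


Step 1: Compute ||x|| (intermediates to 6 decimals).
||x|| = sqrt(5.3421^2 + 5.0192^2 + (-7.0896)^2) = 10.197687
Step 2: Project.
Since ||x|| > R, scale = R/||x|| = 1/10.197687 = 0.098061, proj(x) = scale * x
proj(x) = [0.523852, 0.492188, -0.695213]
Step 3: Dot product.
a^T * proj(x) = -1*0.523852 + 1*0.492188 - 5*(-0.695213) = 3.4444


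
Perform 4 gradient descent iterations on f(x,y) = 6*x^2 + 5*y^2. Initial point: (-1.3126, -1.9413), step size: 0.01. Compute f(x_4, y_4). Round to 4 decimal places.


Gradient descent on f(x,y) = 6*x^2 + 5*y^2.
Starting point: (-1.3126, -1.9413), alpha = 0.01
Step 1: grad_x = 2*6*-1.3126 = -15.7512, grad_y = 2*5*-1.9413 = -19.413
  x_1 = -1.3126 - 0.01*-15.7512 = -1.1551
  y_1 = -1.9413 - 0.01*-19.413 = -1.7472
Step 2: grad_x = 2*6*-1.1551 = -13.8611, grad_y = 2*5*-1.7472 = -17.4717
  x_2 = -1.1551 - 0.01*-13.8611 = -1.0165
  y_2 = -1.7472 - 0.01*-17.4717 = -1.5725
Step 3: grad_x = 2*6*-1.0165 = -12.1977, grad_y = 2*5*-1.5725 = -15.7245
  x_3 = -1.0165 - 0.01*-12.1977 = -0.8945
  y_3 = -1.5725 - 0.01*-15.7245 = -1.4152
Step 4: grad_x = 2*6*-0.8945 = -10.734, grad_y = 2*5*-1.4152 = -14.1521
  x_4 = -0.8945 - 0.01*-10.734 = -0.7872
  y_4 = -1.4152 - 0.01*-14.1521 = -1.2737
f(-0.7872, -1.2737) = 6*(-0.7872)^2 + 5*(-1.2737)^2 = 11.8291


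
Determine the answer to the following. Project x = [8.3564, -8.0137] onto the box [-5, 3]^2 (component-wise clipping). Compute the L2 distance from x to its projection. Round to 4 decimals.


Project each component onto [-5, 3].
clip(8.3564) = 3.0, clip(-8.0137) = -5.0
Projection = [3.0, -5.0]
Squared diffs: [28.691, 9.0824]
Distance = sqrt(37.7734) = 6.146


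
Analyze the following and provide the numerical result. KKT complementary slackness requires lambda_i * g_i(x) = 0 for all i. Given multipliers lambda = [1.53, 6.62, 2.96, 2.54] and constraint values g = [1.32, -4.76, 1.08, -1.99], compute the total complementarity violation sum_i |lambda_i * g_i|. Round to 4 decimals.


KKT complementary slackness check:
lambda_1 * g_1 = 1.53 * 1.32 = 2.0196
lambda_2 * g_2 = 6.62 * -4.76 = -31.5112
lambda_3 * g_3 = 2.96 * 1.08 = 3.1968
lambda_4 * g_4 = 2.54 * -1.99 = -5.0546
Total violation = 2.0196 + 31.5112 + 3.1968 + 5.0546 = 41.7822


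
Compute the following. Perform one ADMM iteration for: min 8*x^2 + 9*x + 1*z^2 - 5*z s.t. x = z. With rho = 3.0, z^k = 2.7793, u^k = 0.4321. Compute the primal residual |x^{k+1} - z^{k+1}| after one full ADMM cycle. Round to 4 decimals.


ADMM iteration with rho = 3.0, z^k = 2.7793, u^k = 0.4321
Step 1: x-update.
Minimize 8*x^2 + 9*x + (3.0/2)*(x - 2.7793 + 0.4321)^2
FOC: (2*8 + 3.0)*x = -9 + 3.0*(2.7793 - 0.4321)
x^{k+1} = -0.1031
Step 2: z-update.
Minimize 1*z^2 - 5*z + (3.0/2)*(-0.1031 - z + 0.4321)^2
FOC: (2*1 + 3.0)*z = 5 + 3.0*(-0.1031 + 0.4321)
z^{k+1} = 1.1974
Step 3: u-update.
u^{k+1} = 0.4321 - 0.1031 - 1.1974 = -0.8684
Step 4: Primal residual = |-0.1031 - 1.1974| = 1.3005


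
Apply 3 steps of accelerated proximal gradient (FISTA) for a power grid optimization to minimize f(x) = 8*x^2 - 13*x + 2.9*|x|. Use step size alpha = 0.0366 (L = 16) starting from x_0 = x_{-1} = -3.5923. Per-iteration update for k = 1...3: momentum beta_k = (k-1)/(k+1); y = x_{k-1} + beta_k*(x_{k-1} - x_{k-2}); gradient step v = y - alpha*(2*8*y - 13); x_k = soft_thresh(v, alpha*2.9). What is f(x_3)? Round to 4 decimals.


FISTA on f(x) = 8*x^2 - 13*x + 2.9*|x|
L = 16, alpha = 0.0366
Iteration 1: beta = 0.0, y = -3.5923 + 0.0*(-3.5923 + 3.5923) = -3.5923
  grad(y) = -70.4768, v = y - alpha*grad = -1.0128
  prox(v) = soft_thresh(-1.0128, 0.1061) = -0.9067
Iteration 2: beta = 0.3333, y = -0.9067 + 0.3333*(-0.9067 + 3.5923) = -0.0115
  grad(y) = -13.1842, v = y - alpha*grad = 0.471
  prox(v) = soft_thresh(0.471, 0.1061) = 0.3649
Iteration 3: beta = 0.5, y = 0.3649 + 0.5*(0.3649 + 0.9067) = 1.0007
  grad(y) = 3.011, v = y - alpha*grad = 0.8905
  prox(v) = soft_thresh(0.8905, 0.1061) = 0.7843
f(x_3) = 8*0.7843^2 - 13*0.7843 + 2.9*|0.7843| = -3.0003


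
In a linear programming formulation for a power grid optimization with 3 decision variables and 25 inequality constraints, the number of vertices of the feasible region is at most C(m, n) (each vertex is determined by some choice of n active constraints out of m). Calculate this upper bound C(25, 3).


Each vertex corresponds to some choice of n active constraints out of m, so the number of vertices is at most C(m, n) = m! / (n!(m-n)!).
m = 25, n = 3
Numerator: 25 * 24 * 23
Denominator: 3! = 6
C(25, 3) = 2300


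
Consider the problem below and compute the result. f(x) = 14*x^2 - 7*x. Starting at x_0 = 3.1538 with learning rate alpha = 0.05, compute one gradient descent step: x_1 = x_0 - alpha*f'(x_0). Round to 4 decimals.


We compute the gradient at x_0 and apply the update.
f'(x) = 28*x - 7
f'(3.1538) = 28*3.1538 - 7 = 81.3064
x_1 = 3.1538 - 0.05*81.3064 = -0.9115


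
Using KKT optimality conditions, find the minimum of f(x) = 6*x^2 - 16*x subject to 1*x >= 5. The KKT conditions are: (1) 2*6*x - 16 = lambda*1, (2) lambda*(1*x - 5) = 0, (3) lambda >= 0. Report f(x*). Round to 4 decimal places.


Step 1: Try lambda = 0 (constraint inactive).
x_unc = 16/(2*6) = 1.3333
Check: 1*1.3333 = 1.3333 < 5 -- violated!
Step 2: Constraint must be active: 1*x = 5
x* = 5/1 = 5.0
lambda = (2*6*5.0 - 16)/1 = 44.0
Step 3: Compute optimal value.
f(x*) = 6*5.0^2 - 16*5.0 = 70.0


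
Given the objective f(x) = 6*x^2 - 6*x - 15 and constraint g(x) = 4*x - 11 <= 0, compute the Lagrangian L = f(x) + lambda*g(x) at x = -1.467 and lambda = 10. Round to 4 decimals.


Step 1: Evaluate f(x).
f(-1.467) = 6*(-1.467)^2 - 6*(-1.467) - 15 = 6.7145
Step 2: Evaluate g(x).
g(-1.467) = 4*-1.467 - 11 = -16.868
Step 3: Compute Lagrangian.
L = 6.7145 + 10*-16.868 = -161.9655


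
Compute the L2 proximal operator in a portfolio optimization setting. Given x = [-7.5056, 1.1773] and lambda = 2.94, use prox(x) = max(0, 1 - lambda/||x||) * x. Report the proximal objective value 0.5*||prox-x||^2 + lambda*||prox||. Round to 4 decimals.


Step 1: Compute ||x||.
||x|| = 7.5974
Step 2: Compute scaling factor.
scale = max(0, 1 - 2.94/7.5974) = 0.613
Step 3: prox(x) = [-4.6011, 0.7217]
||prox(x)|| = 4.6574
Step 4: Proximal objective.
0.5*||prox-x||^2 = 4.3218
lambda*||prox|| = 13.6928
Total = 18.0145


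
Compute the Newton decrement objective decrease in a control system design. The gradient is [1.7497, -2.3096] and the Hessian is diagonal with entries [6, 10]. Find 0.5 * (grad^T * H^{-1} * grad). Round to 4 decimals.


Step 1: H is diagonal, so H^(-1) * g = [0.2916, -0.231].
Step 2: g^T H^(-1) g = sum_i g_i^2 / H_ii
  = (1.7497)^2/6 + (-2.3096)^2/10
  = 0.5102 + 0.5334 = 1.0437
Step 3: Objective decrease = 0.5 * g^T H^(-1) g = 0.5218


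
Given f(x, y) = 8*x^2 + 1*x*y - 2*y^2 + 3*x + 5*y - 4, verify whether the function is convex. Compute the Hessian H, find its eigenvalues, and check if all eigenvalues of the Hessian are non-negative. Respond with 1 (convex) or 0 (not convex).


The Hessian of f(x,y) = 8*x^2 + 1*x*y - 2*y^2 + 3*x + 5*y - 4 is:
H = [[16, 1], [1, -4]]
Trace = 16 - 4 = 12
Determinant = 16*-4 - (1)^2 = -65
Discriminant = (12)^2 - 4*-65 = 404.0
Eigenvalues: lambda_1 = -4.0499, lambda_2 = 16.0499
The function is not convex.

0


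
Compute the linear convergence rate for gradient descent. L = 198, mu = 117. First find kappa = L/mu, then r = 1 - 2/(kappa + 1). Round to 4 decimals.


Step 1: Compute the condition number.
kappa = L/mu = 198/117 = 1.6923
Step 2: Compute the convergence rate.
r = 1 - 2/(kappa + 1) = 1 - 2*mu/(L + mu) = (L - mu)/(L + mu) = 81/315 = 0.2571


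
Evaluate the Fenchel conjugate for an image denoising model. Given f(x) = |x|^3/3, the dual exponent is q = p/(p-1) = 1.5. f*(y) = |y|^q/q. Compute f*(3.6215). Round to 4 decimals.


The conjugate exponent q satisfies 1/p + 1/q = 1.
p = 3, so q = 3/(3 - 1) = 1.5
|y|^q = 3.6215^1.5 = 6.8918
f*(3.6215) = 6.8918 / 1.5 = 4.5945


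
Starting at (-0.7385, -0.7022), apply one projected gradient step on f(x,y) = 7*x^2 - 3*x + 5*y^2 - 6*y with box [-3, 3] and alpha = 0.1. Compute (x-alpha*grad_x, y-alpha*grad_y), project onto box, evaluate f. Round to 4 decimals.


Step 1: Compute gradient at (-0.7385, -0.7022).
grad_x = 2*7*-0.7385 - 3 = -13.339
grad_y = 2*5*-0.7022 - 6 = -13.022
Step 2: Gradient step.
x_raw = -0.7385 - 0.1*-13.339 = 0.5954
y_raw = -0.7022 - 0.1*-13.022 = 0.6
Step 3: Project onto [-3, 3].
x_proj = clip(0.5954) = 0.5954
y_proj = clip(0.6) = 0.6
Step 4: Evaluate f.
f(0.5954, 0.6) = -1.1047


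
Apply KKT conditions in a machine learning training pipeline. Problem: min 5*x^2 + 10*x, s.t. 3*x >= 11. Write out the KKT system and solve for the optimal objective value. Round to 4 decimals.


Step 1: Try lambda = 0 (constraint inactive).
x_unc = -10/(2*5) = -1.0
Check: 3*-1.0 = -3.0 < 11 -- violated!
Step 2: Constraint must be active: 3*x = 11
x* = 11/3 = 3.6667 (rounded; the exact value 11/3 is used below)
lambda = (2*5*(11/3) + 10)/3 = 15.5556
Step 3: Compute optimal value.
f(x*) = 5*(11/3)^2 + 10*(11/3) = 103.8889


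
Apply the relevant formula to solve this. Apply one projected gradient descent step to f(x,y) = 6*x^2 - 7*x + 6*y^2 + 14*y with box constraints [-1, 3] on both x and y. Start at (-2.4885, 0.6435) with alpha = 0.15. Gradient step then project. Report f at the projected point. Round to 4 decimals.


Step 1: Compute gradient at (-2.4885, 0.6435).
grad_x = 2*6*-2.4885 - 7 = -36.862
grad_y = 2*6*0.6435 + 14 = 21.722
Step 2: Gradient step.
x_raw = -2.4885 - 0.15*-36.862 = 3.0408
y_raw = 0.6435 - 0.15*21.722 = -2.6148
Step 3: Project onto [-1, 3].
x_proj = clip(3.0408) = 3.0
y_proj = clip(-2.6148) = -1.0
Step 4: Evaluate f.
f(3.0, -1.0) = 25.0


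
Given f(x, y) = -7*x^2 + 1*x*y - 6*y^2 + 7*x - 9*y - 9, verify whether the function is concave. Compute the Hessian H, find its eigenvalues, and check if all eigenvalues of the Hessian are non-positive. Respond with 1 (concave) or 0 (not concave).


The Hessian of f(x,y) = -7*x^2 + 1*x*y - 6*y^2 + 7*x - 9*y - 9 is:
H = [[-14, 1], [1, -12]]
Trace = -14 - 12 = -26
Determinant = -14*-12 - (1)^2 = 167
Discriminant = (-26)^2 - 4*167 = 8.0
Eigenvalues: lambda_1 = -14.4142, lambda_2 = -11.5858
The function is concave.

1


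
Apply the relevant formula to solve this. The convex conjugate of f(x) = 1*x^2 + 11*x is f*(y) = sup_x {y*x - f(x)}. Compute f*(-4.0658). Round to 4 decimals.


f*(y) = sup_x {y*x - a*x^2 - b*x} = sup_x {(y-b)*x - a*x^2}
FOC: (y - b) - 2a*x = 0 => x* = (y - b)/(2a)
x* = (-4.0658 - 11)/(2*1) = -7.5329
f*(-4.0658) = (y-b)^2/(4a) = (-4.0658 - 11)^2/(4*1)
= 226.9783/4 = 56.7446


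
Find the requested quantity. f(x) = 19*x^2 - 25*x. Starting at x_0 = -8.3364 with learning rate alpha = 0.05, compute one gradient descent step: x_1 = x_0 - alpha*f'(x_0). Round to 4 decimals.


We compute the gradient at x_0 and apply the update.
f'(x) = 38*x - 25
f'(-8.3364) = 38*-8.3364 - 25 = -341.7832
x_1 = -8.3364 - 0.05*-341.7832 = 8.7528


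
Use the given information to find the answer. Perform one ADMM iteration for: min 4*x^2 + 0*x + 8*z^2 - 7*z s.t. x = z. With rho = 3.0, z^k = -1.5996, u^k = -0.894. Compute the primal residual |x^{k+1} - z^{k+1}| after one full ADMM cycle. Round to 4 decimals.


ADMM iteration with rho = 3.0, z^k = -1.5996, u^k = -0.894
Step 1: x-update.
Minimize 4*x^2 + 0*x + (3.0/2)*(x + 1.5996 - 0.894)^2
FOC: (2*4 + 3.0)*x = 0 + 3.0*(-1.5996 + 0.894)
x^{k+1} = -0.1924
Step 2: z-update.
Minimize 8*z^2 - 7*z + (3.0/2)*(-0.1924 - z - 0.894)^2
FOC: (2*8 + 3.0)*z = 7 + 3.0*(-0.1924 - 0.894)
z^{k+1} = 0.1969
Step 3: u-update.
u^{k+1} = -0.894 - 0.1924 - 0.1969 = -1.2833
Step 4: Primal residual = |-0.1924 - 0.1969| = 0.3893


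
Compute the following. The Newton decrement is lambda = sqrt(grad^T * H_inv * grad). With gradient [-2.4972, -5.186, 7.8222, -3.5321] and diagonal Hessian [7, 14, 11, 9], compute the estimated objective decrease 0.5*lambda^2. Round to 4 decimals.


Step 1: H is diagonal, so H^(-1) * g = [-0.3567, -0.3704, 0.7111, -0.3925].
Step 2: g^T H^(-1) g = sum_i g_i^2 / H_ii
  = (-2.4972)^2/7 + (-5.186)^2/14 + (7.8222)^2/11 + (-3.5321)^2/9
  = 0.8909 + 1.921 + 5.5624 + 1.3862 = 9.7605
Step 3: Objective decrease = 0.5 * g^T H^(-1) g = 4.8803


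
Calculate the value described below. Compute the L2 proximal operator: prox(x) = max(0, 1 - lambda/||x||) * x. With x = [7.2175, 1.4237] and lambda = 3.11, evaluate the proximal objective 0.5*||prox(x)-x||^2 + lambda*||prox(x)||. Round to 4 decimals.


Step 1: Compute ||x||.
||x|| = 7.3566
Step 2: Compute scaling factor.
scale = max(0, 1 - 3.11/7.3566) = 0.5772
Step 3: prox(x) = [4.1663, 0.8218]
||prox(x)|| = 4.2466
Step 4: Proximal objective.
0.5*||prox-x||^2 = 4.8361
lambda*||prox|| = 13.2069
Total = 18.0429


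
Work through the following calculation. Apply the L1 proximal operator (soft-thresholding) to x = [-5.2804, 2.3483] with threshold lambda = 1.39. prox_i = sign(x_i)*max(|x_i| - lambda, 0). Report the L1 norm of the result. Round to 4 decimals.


Soft-thresholding with lambda = 1.39:
prox(-5.2804) = sign(-5.2804)*max(|-5.2804| - 1.39, 0) = -3.8904
prox(2.3483) = sign(2.3483)*max(|2.3483| - 1.39, 0) = 0.9583
prox(x) = [-3.8904, 0.9583]
||prox(x)||_1 = 3.8904 + 0.9583 = 4.8487


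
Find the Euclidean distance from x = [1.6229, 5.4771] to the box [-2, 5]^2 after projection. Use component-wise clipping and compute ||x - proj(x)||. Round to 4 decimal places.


Project each component onto [-2, 5].
clip(1.6229) = 1.6229, clip(5.4771) = 5.0
Projection = [1.6229, 5.0]
Squared diffs: [0.0, 0.2276]
Distance = sqrt(0.2276) = 0.4771


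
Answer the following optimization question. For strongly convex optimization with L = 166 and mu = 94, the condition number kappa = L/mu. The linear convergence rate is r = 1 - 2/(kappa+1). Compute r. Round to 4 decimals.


Step 1: Compute the condition number.
kappa = L/mu = 166/94 = 1.766
Step 2: Compute the convergence rate.
r = 1 - 2/(kappa + 1) = 1 - 2*mu/(L + mu) = (L - mu)/(L + mu) = 72/260 = 0.2769


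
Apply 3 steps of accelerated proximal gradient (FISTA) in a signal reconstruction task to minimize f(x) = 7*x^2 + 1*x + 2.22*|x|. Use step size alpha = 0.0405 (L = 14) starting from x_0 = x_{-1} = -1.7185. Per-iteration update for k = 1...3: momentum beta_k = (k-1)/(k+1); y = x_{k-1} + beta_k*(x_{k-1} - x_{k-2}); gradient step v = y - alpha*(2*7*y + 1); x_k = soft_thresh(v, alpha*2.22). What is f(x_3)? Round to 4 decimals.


FISTA on f(x) = 7*x^2 + 1*x + 2.22*|x|
L = 14, alpha = 0.0405
Iteration 1: beta = 0.0, y = -1.7185 + 0.0*(-1.7185 + 1.7185) = -1.7185
  grad(y) = -23.059, v = y - alpha*grad = -0.7846
  prox(v) = soft_thresh(-0.7846, 0.0899) = -0.6947
Iteration 2: beta = 0.3333, y = -0.6947 + 0.3333*(-0.6947 + 1.7185) = -0.3534
  grad(y) = -3.9481, v = y - alpha*grad = -0.1935
  prox(v) = soft_thresh(-0.1935, 0.0899) = -0.1036
Iteration 3: beta = 0.5, y = -0.1036 + 0.5*(-0.1036 + 0.6947) = 0.1919
  grad(y) = 3.6867, v = y - alpha*grad = 0.0426
  prox(v) = soft_thresh(0.0426, 0.0899) = 0.0
f(x_3) = 7*0.0^2 + 1*0.0 + 2.22*|0.0| = 0.0


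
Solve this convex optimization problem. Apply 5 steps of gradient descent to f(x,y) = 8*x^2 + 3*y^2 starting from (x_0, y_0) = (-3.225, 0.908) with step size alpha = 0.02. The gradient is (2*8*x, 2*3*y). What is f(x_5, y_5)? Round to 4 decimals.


Gradient descent on f(x,y) = 8*x^2 + 3*y^2.
Starting point: (-3.225, 0.908), alpha = 0.02
Step 1: grad_x = 2*8*-3.225 = -51.6, grad_y = 2*3*0.908 = 5.448
  x_1 = -3.225 - 0.02*-51.6 = -2.193
  y_1 = 0.908 - 0.02*5.448 = 0.799
Step 2: grad_x = 2*8*-2.193 = -35.088, grad_y = 2*3*0.799 = 4.7942
  x_2 = -2.193 - 0.02*-35.088 = -1.4912
  y_2 = 0.799 - 0.02*4.7942 = 0.7032
Step 3: grad_x = 2*8*-1.4912 = -23.8598, grad_y = 2*3*0.7032 = 4.2189
  x_3 = -1.4912 - 0.02*-23.8598 = -1.014
  y_3 = 0.7032 - 0.02*4.2189 = 0.6188
Step 4: grad_x = 2*8*-1.014 = -16.2247, grad_y = 2*3*0.6188 = 3.7127
  x_4 = -1.014 - 0.02*-16.2247 = -0.6895
  y_4 = 0.6188 - 0.02*3.7127 = 0.5445
Step 5: grad_x = 2*8*-0.6895 = -11.0328, grad_y = 2*3*0.5445 = 3.2671
  x_5 = -0.6895 - 0.02*-11.0328 = -0.4689
  y_5 = 0.5445 - 0.02*3.2671 = 0.4792
f(-0.4689, 0.4792) = 8*(-0.4689)^2 + 3*0.4792^2 = 2.4477


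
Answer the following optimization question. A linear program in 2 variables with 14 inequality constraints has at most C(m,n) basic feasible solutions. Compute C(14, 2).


Each vertex corresponds to some choice of n active constraints out of m, so the number of vertices is at most C(m, n) = m! / (n!(m-n)!).
m = 14, n = 2
Numerator: 14 * 13
Denominator: 2! = 2
C(14, 2) = 91


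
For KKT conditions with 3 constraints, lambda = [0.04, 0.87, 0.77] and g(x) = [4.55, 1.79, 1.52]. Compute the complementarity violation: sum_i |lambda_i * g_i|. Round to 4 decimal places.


KKT complementary slackness check:
lambda_1 * g_1 = 0.04 * 4.55 = 0.182
lambda_2 * g_2 = 0.87 * 1.79 = 1.5573
lambda_3 * g_3 = 0.77 * 1.52 = 1.1704
Total violation = 0.182 + 1.5573 + 1.1704 = 2.9097


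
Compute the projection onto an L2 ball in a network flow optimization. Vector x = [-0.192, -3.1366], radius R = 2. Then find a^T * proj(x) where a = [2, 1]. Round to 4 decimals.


Step 1: Compute ||x|| (intermediates to 6 decimals).
||x|| = sqrt((-0.192)^2 + (-3.1366)^2) = 3.142471
Step 2: Project.
Since ||x|| > R, scale = R/||x|| = 2/3.142471 = 0.636442, proj(x) = scale * x
proj(x) = [-0.122197, -1.996264]
Step 3: Dot product.
a^T * proj(x) = 2*(-0.122197) + 1*(-1.996264) = -2.2407


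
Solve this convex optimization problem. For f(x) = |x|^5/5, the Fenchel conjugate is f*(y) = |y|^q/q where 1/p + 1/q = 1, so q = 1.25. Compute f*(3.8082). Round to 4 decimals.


The conjugate exponent q satisfies 1/p + 1/q = 1.
p = 5, so q = 5/(5 - 1) = 1.25
|y|^q = 3.8082^1.25 = 5.3199
f*(3.8082) = 5.3199 / 1.25 = 4.2559


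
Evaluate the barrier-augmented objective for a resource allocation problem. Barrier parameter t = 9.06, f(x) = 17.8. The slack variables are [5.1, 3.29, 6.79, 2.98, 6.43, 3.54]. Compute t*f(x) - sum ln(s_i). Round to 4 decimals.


Step 1: Compute log-barrier.
ln values: [1.6292, 1.1909, 1.9155, 1.0919, 1.861, 1.2641]
phi = -(1.6292 + 1.1909 + 1.9155 + 1.0919 + 1.861 + 1.2641) = -8.9526
Step 2: Compute augmented objective.
t*f(x) = 9.06*17.8 = 161.268
Total = 161.268 - 8.9526 = 152.3154


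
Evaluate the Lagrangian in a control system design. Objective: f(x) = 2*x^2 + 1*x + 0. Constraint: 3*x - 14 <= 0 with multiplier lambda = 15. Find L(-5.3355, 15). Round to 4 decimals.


Step 1: Evaluate f(x).
f(-5.3355) = 2*(-5.3355)^2 + 1*(-5.3355) + 0 = 51.5996
Step 2: Evaluate g(x).
g(-5.3355) = 3*-5.3355 - 14 = -30.0065
Step 3: Compute Lagrangian.
L = 51.5996 + 15*-30.0065 = -398.4979


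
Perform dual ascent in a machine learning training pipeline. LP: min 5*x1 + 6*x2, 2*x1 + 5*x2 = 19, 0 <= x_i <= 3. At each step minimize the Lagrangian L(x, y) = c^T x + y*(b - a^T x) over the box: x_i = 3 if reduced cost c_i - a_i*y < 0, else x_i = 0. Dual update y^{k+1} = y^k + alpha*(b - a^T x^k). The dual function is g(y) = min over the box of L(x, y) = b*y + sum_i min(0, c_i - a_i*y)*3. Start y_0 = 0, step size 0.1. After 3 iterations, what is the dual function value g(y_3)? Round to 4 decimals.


Dual ascent for LP: min 5*x1 + 6*x2, 2*x1 + 5*x2 = 19, 0 <= x_i <= 3
Step 1: y^k = 0.0, reduced costs: (5.0, 6.0)
  x^k = (0.0, 0.0), subgradient = b - a^T x = 19.0
  y^{k+1} = 0.0 + 0.1*19.0 = 1.9
Step 2: y^k = 1.9, reduced costs: (1.2, -3.5)
  x^k = (0.0, 3.0), subgradient = b - a^T x = 4.0
  y^{k+1} = 1.9 + 0.1*4.0 = 2.3
Step 3: y^k = 2.3, reduced costs: (0.4, -5.5)
  x^k = (0.0, 3.0), subgradient = b - a^T x = 4.0
  y^{k+1} = 2.3 + 0.1*4.0 = 2.7
Dual objective at y_3 = 2.7: reduced costs (-0.4, -7.5), box minimizer x = (3.0, 3.0)
g(y_3) = b*y + (c1 - a1*y)*x1 + (c2 - a2*y)*x2 = 19*2.7 + (-0.4)*3.0 + (-7.5)*3.0 = 51.3 - 1.2 - 22.5 = 27.6


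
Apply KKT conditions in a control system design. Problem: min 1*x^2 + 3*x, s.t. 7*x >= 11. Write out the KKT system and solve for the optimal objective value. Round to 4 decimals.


Step 1: Try lambda = 0 (constraint inactive).
x_unc = -3/(2*1) = -1.5
Check: 7*-1.5 = -10.5 < 11 -- violated!
Step 2: Constraint must be active: 7*x = 11
x* = 11/7 = 1.5714 (rounded; the exact value 11/7 is used below)
lambda = (2*1*(11/7) + 3)/7 = 0.8776
Step 3: Compute optimal value.
f(x*) = 1*(11/7)^2 + 3*(11/7) = 7.1837


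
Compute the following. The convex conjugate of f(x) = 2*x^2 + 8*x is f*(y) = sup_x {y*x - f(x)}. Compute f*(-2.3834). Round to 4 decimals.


f*(y) = sup_x {y*x - a*x^2 - b*x} = sup_x {(y-b)*x - a*x^2}
FOC: (y - b) - 2a*x = 0 => x* = (y - b)/(2a)
x* = (-2.3834 - 8)/(2*2) = -2.5959
f*(-2.3834) = (y-b)^2/(4a) = (-2.3834 - 8)^2/(4*2)
= 107.815/8 = 13.4769


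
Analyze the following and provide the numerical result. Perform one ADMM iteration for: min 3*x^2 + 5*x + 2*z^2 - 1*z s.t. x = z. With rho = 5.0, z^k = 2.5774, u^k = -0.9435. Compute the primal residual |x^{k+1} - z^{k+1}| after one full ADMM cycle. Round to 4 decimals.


ADMM iteration with rho = 5.0, z^k = 2.5774, u^k = -0.9435
Step 1: x-update.
Minimize 3*x^2 + 5*x + (5.0/2)*(x - 2.5774 - 0.9435)^2
FOC: (2*3 + 5.0)*x = -5 + 5.0*(2.5774 + 0.9435)
x^{k+1} = 1.1459
Step 2: z-update.
Minimize 2*z^2 - 1*z + (5.0/2)*(1.1459 - z - 0.9435)^2
FOC: (2*2 + 5.0)*z = 1 + 5.0*(1.1459 - 0.9435)
z^{k+1} = 0.2235
Step 3: u-update.
u^{k+1} = -0.9435 + 1.1459 - 0.2235 = -0.0212
Step 4: Primal residual = |1.1459 - 0.2235| = 0.9223


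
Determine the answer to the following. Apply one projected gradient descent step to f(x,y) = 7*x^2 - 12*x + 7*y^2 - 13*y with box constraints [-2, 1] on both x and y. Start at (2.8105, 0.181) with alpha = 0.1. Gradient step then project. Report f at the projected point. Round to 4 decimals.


Step 1: Compute gradient at (2.8105, 0.181).
grad_x = 2*7*2.8105 - 12 = 27.347
grad_y = 2*7*0.181 - 13 = -10.466
Step 2: Gradient step.
x_raw = 2.8105 - 0.1*27.347 = 0.0758
y_raw = 0.181 - 0.1*-10.466 = 1.2276
Step 3: Project onto [-2, 1].
x_proj = clip(0.0758) = 0.0758
y_proj = clip(1.2276) = 1.0
Step 4: Evaluate f.
f(0.0758, 1.0) = -6.8694


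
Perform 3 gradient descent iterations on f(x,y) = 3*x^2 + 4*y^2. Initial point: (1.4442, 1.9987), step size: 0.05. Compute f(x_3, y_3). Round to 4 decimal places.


Gradient descent on f(x,y) = 3*x^2 + 4*y^2.
Starting point: (1.4442, 1.9987), alpha = 0.05
Step 1: grad_x = 2*3*1.4442 = 8.6652, grad_y = 2*4*1.9987 = 15.9896
  x_1 = 1.4442 - 0.05*8.6652 = 1.0109
  y_1 = 1.9987 - 0.05*15.9896 = 1.1992
Step 2: grad_x = 2*3*1.0109 = 6.0656, grad_y = 2*4*1.1992 = 9.5938
  x_2 = 1.0109 - 0.05*6.0656 = 0.7077
  y_2 = 1.1992 - 0.05*9.5938 = 0.7195
Step 3: grad_x = 2*3*0.7077 = 4.2459, grad_y = 2*4*0.7195 = 5.7563
  x_3 = 0.7077 - 0.05*4.2459 = 0.4954
  y_3 = 0.7195 - 0.05*5.7563 = 0.4317
f(0.4954, 0.4317) = 3*0.4954^2 + 4*0.4317^2 = 1.4817


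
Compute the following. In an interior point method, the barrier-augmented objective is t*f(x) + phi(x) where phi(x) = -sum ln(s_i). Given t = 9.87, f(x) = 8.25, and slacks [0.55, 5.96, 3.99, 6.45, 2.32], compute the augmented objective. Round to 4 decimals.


Step 1: Compute log-barrier.
ln values: [-0.5978, 1.7851, 1.3838, 1.8641, 0.8416]
phi = -(-0.5978 + 1.7851 + 1.3838 + 1.8641 + 0.8416) = -5.2767
Step 2: Compute augmented objective.
t*f(x) = 9.87*8.25 = 81.4275
Total = 81.4275 - 5.2767 = 76.1508


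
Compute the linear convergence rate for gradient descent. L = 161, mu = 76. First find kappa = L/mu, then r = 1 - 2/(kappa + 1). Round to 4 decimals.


Step 1: Compute the condition number.
kappa = L/mu = 161/76 = 2.1184
Step 2: Compute the convergence rate.
r = 1 - 2/(kappa + 1) = 1 - 2*mu/(L + mu) = (L - mu)/(L + mu) = 85/237 = 0.3586


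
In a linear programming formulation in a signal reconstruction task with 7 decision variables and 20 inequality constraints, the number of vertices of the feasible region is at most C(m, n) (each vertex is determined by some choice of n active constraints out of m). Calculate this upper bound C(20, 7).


Each vertex corresponds to some choice of n active constraints out of m, so the number of vertices is at most C(m, n) = m! / (n!(m-n)!).
m = 20, n = 7
Numerator: 20 * 19 * 18 * 17 * 16 * 15 * 14
Denominator: 7! = 5040
C(20, 7) = 77520


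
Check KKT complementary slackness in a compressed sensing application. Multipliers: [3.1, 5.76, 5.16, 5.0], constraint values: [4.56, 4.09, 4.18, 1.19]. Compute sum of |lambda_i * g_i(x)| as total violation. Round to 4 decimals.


KKT complementary slackness check:
lambda_1 * g_1 = 3.1 * 4.56 = 14.136
lambda_2 * g_2 = 5.76 * 4.09 = 23.5584
lambda_3 * g_3 = 5.16 * 4.18 = 21.5688
lambda_4 * g_4 = 5.0 * 1.19 = 5.95
Total violation = 14.136 + 23.5584 + 21.5688 + 5.95 = 65.2132


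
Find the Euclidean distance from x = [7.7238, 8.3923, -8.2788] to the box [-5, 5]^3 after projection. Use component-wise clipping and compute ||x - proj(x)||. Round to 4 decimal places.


Project each component onto [-5, 5].
clip(7.7238) = 5.0, clip(8.3923) = 5.0, clip(-8.2788) = -5.0
Projection = [5.0, 5.0, -5.0]
Squared diffs: [7.4191, 11.5077, 10.7505]
Distance = sqrt(29.6773) = 5.4477


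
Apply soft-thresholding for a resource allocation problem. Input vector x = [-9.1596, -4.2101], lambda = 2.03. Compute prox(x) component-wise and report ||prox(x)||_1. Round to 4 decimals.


Soft-thresholding with lambda = 2.03:
prox(-9.1596) = sign(-9.1596)*max(|-9.1596| - 2.03, 0) = -7.1296
prox(-4.2101) = sign(-4.2101)*max(|-4.2101| - 2.03, 0) = -2.1801
prox(x) = [-7.1296, -2.1801]
||prox(x)||_1 = 7.1296 + 2.1801 = 9.3097


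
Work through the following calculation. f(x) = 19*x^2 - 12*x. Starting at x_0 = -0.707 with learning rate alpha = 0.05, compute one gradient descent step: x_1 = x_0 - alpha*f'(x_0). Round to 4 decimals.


We compute the gradient at x_0 and apply the update.
f'(x) = 38*x - 12
f'(-0.707) = 38*-0.707 - 12 = -38.866
x_1 = -0.707 - 0.05*-38.866 = 1.2363


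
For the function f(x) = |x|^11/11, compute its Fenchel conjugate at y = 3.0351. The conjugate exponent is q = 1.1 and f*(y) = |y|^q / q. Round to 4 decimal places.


The conjugate exponent q satisfies 1/p + 1/q = 1.
p = 11, so q = 11/(11 - 1) = 1.1
|y|^q = 3.0351^1.1 = 3.3915
f*(3.0351) = 3.3915 / 1.1 = 3.0832


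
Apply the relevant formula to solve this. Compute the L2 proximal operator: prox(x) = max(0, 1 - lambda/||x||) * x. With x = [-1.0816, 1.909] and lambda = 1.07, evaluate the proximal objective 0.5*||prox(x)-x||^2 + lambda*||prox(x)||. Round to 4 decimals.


Step 1: Compute ||x||.
||x|| = 2.1941
Step 2: Compute scaling factor.
scale = max(0, 1 - 1.07/2.1941) = 0.5123
Step 3: prox(x) = [-0.5541, 0.978]
||prox(x)|| = 1.1241
Step 4: Proximal objective.
0.5*||prox-x||^2 = 0.5725
lambda*||prox|| = 1.2028
Total = 1.7753


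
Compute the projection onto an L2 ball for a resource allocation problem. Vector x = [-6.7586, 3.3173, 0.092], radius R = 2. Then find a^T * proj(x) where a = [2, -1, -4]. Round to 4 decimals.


Step 1: Compute ||x|| (intermediates to 6 decimals).
||x|| = sqrt((-6.7586)^2 + 3.3173^2 + 0.092^2) = 7.529384
Step 2: Project.
Since ||x|| > R, scale = R/||x|| = 2/7.529384 = 0.265626, proj(x) = scale * x
proj(x) = [-1.79526, 0.881161, 0.024438]
Step 3: Dot product.
a^T * proj(x) = 2*(-1.79526) - 1*0.881161 - 4*0.024438 = -4.5694


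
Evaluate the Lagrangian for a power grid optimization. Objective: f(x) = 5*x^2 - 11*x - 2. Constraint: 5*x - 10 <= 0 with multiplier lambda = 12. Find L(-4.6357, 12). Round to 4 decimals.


Step 1: Evaluate f(x).
f(-4.6357) = 5*(-4.6357)^2 - 11*(-4.6357) - 2 = 156.4413
Step 2: Evaluate g(x).
g(-4.6357) = 5*-4.6357 - 10 = -33.1785
Step 3: Compute Lagrangian.
L = 156.4413 + 12*-33.1785 = -241.7007


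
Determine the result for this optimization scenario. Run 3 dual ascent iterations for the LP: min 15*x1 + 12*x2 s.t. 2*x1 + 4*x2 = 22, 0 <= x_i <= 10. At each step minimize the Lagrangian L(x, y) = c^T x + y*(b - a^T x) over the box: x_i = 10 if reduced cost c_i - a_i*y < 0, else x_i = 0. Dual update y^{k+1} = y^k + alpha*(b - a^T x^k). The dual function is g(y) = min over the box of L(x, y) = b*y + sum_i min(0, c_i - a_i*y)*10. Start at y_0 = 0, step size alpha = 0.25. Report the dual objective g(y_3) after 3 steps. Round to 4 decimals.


Dual ascent for LP: min 15*x1 + 12*x2, 2*x1 + 4*x2 = 22, 0 <= x_i <= 10
Step 1: y^k = 0.0, reduced costs: (15.0, 12.0)
  x^k = (0.0, 0.0), subgradient = b - a^T x = 22.0
  y^{k+1} = 0.0 + 0.25*22.0 = 5.5
Step 2: y^k = 5.5, reduced costs: (4.0, -10.0)
  x^k = (0.0, 10.0), subgradient = b - a^T x = -18.0
  y^{k+1} = 5.5 + 0.25*-18.0 = 1.0
Step 3: y^k = 1.0, reduced costs: (13.0, 8.0)
  x^k = (0.0, 0.0), subgradient = b - a^T x = 22.0
  y^{k+1} = 1.0 + 0.25*22.0 = 6.5
Dual objective at y_3 = 6.5: reduced costs (2.0, -14.0), box minimizer x = (0.0, 10.0)
g(y_3) = b*y + (c1 - a1*y)*x1 + (c2 - a2*y)*x2 = 22*6.5 + 2.0*0.0 + (-14.0)*10.0 = 143.0 + 0.0 - 140.0 = 3.0


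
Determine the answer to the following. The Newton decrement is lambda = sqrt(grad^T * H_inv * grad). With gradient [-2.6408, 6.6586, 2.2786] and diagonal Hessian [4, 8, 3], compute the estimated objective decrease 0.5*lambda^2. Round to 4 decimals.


Step 1: H is diagonal, so H^(-1) * g = [-0.6602, 0.8323, 0.7595].
Step 2: g^T H^(-1) g = sum_i g_i^2 / H_ii
  = (-2.6408)^2/4 + (6.6586)^2/8 + (2.2786)^2/3
  = 1.7435 + 5.5421 + 1.7307 = 9.0162
Step 3: Objective decrease = 0.5 * g^T H^(-1) g = 4.5081


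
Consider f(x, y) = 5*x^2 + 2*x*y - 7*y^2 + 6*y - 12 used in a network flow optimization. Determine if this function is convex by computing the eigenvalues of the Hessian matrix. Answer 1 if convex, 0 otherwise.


The Hessian of f(x,y) = 5*x^2 + 2*x*y - 7*y^2 + 6*y - 12 is:
H = [[10, 2], [2, -14]]
Trace = 10 - 14 = -4
Determinant = 10*-14 - (2)^2 = -144
Discriminant = (-4)^2 - 4*-144 = 592.0
Eigenvalues: lambda_1 = -14.1655, lambda_2 = 10.1655
The function is not convex.

0


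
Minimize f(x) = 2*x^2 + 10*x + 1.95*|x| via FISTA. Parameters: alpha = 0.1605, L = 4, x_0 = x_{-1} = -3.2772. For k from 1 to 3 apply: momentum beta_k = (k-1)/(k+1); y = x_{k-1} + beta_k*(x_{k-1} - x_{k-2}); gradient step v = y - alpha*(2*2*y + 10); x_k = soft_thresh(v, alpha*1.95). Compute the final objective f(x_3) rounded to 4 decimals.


FISTA on f(x) = 2*x^2 + 10*x + 1.95*|x|
L = 4, alpha = 0.1605
Iteration 1: beta = 0.0, y = -3.2772 + 0.0*(-3.2772 + 3.2772) = -3.2772
  grad(y) = -3.1088, v = y - alpha*grad = -2.7782
  prox(v) = soft_thresh(-2.7782, 0.313) = -2.4653
Iteration 2: beta = 0.3333, y = -2.4653 + 0.3333*(-2.4653 + 3.2772) = -2.1946
  grad(y) = 1.2215, v = y - alpha*grad = -2.3907
  prox(v) = soft_thresh(-2.3907, 0.313) = -2.0777
Iteration 3: beta = 0.5, y = -2.0777 + 0.5*(-2.0777 + 2.4653) = -1.8839
  grad(y) = 2.4643, v = y - alpha*grad = -2.2794
  prox(v) = soft_thresh(-2.2794, 0.313) = -1.9665
f(x_3) = 2*(-1.9665)^2 + 10*(-1.9665) + 1.95*|-1.9665| = -8.0961


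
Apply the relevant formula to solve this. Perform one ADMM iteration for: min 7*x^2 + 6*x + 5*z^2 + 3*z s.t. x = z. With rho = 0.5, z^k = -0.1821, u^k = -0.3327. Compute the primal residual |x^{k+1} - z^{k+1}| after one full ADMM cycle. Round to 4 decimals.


ADMM iteration with rho = 0.5, z^k = -0.1821, u^k = -0.3327
Step 1: x-update.
Minimize 7*x^2 + 6*x + (0.5/2)*(x + 0.1821 - 0.3327)^2
FOC: (2*7 + 0.5)*x = -6 + 0.5*(-0.1821 + 0.3327)
x^{k+1} = -0.4086
Step 2: z-update.
Minimize 5*z^2 + 3*z + (0.5/2)*(-0.4086 - z - 0.3327)^2
FOC: (2*5 + 0.5)*z = -3 + 0.5*(-0.4086 - 0.3327)
z^{k+1} = -0.321
Step 3: u-update.
u^{k+1} = -0.3327 - 0.4086 + 0.321 = -0.4203
Step 4: Primal residual = |-0.4086 + 0.321| = 0.0876


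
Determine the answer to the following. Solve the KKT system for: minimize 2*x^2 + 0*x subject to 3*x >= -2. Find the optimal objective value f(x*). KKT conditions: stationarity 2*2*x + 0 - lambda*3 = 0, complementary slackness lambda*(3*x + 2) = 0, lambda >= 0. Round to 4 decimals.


Step 1: Try lambda = 0 (constraint inactive).
Stationarity: 2*2*x + 0 = 0
x* = 0/(2*2) = 0.0
Check constraint: 3*0.0 = 0.0 >= -2 -- satisfied.
Step 2: Compute optimal value.
f(x*) = 2*0.0^2 + 0*0.0 = 0.0


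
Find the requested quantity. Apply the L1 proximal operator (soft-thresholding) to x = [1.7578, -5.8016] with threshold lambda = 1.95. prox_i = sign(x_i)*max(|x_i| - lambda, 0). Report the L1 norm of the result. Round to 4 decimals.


Soft-thresholding with lambda = 1.95:
prox(1.7578) = sign(1.7578)*max(|1.7578| - 1.95, 0) = 0.0
prox(-5.8016) = sign(-5.8016)*max(|-5.8016| - 1.95, 0) = -3.8516
prox(x) = [0.0, -3.8516]
||prox(x)||_1 = 0.0 + 3.8516 = 3.8516


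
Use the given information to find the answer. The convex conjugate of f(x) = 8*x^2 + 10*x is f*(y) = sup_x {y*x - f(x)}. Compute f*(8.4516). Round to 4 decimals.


f*(y) = sup_x {y*x - a*x^2 - b*x} = sup_x {(y-b)*x - a*x^2}
FOC: (y - b) - 2a*x = 0 => x* = (y - b)/(2a)
x* = (8.4516 - 10)/(2*8) = -0.0968
f*(8.4516) = (y-b)^2/(4a) = (8.4516 - 10)^2/(4*8)
= 2.3975/32 = 0.0749


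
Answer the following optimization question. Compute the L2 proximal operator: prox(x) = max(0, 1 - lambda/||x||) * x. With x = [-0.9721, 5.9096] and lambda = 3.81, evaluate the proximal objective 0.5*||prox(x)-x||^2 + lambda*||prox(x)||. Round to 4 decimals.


Step 1: Compute ||x||.
||x|| = 5.989
Step 2: Compute scaling factor.
scale = max(0, 1 - 3.81/5.989) = 0.3638
Step 3: prox(x) = [-0.3537, 2.1501]
||prox(x)|| = 2.179
Step 4: Proximal objective.
0.5*||prox-x||^2 = 7.2581
lambda*||prox|| = 8.302
Total = 15.5601


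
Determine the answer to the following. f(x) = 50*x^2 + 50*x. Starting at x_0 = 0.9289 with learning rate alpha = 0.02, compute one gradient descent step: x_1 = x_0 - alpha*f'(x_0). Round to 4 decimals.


We compute the gradient at x_0 and apply the update.
f'(x) = 100*x + 50
f'(0.9289) = 100*0.9289 + 50 = 142.89
x_1 = 0.9289 - 0.02*142.89 = -1.9289


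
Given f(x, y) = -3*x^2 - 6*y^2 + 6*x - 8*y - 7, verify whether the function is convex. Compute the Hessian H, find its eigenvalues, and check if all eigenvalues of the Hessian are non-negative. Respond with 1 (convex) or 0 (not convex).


The Hessian of f(x,y) = -3*x^2 - 6*y^2 + 6*x - 8*y - 7 is:
H = [[-6, 0], [0, -12]]
Trace = -6 - 12 = -18
Determinant = -6*-12 - (0)^2 = 72
Discriminant = (-18)^2 - 4*72 = 36.0
Eigenvalues: lambda_1 = -12.0, lambda_2 = -6.0
The function is not convex.

0


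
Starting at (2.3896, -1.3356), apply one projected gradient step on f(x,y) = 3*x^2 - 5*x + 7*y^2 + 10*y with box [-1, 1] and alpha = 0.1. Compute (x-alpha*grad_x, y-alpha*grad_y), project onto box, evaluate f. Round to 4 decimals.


Step 1: Compute gradient at (2.3896, -1.3356).
grad_x = 2*3*2.3896 - 5 = 9.3376
grad_y = 2*7*-1.3356 + 10 = -8.6984
Step 2: Gradient step.
x_raw = 2.3896 - 0.1*9.3376 = 1.4558
y_raw = -1.3356 - 0.1*-8.6984 = -0.4658
Step 3: Project onto [-1, 1].
x_proj = clip(1.4558) = 1.0
y_proj = clip(-0.4658) = -0.4658
Step 4: Evaluate f.
f(1.0, -0.4658) = -5.1391


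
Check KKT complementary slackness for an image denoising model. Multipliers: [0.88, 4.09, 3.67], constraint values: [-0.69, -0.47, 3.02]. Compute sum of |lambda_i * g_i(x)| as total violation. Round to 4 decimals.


KKT complementary slackness check:
lambda_1 * g_1 = 0.88 * -0.69 = -0.6072
lambda_2 * g_2 = 4.09 * -0.47 = -1.9223
lambda_3 * g_3 = 3.67 * 3.02 = 11.0834
Total violation = 0.6072 + 1.9223 + 11.0834 = 13.6129


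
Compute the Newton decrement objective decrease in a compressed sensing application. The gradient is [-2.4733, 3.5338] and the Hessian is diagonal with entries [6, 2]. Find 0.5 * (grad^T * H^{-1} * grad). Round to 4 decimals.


Step 1: H is diagonal, so H^(-1) * g = [-0.4122, 1.7669].
Step 2: g^T H^(-1) g = sum_i g_i^2 / H_ii
  = (-2.4733)^2/6 + (3.5338)^2/2
  = 1.0195 + 6.2439 = 7.2634
Step 3: Objective decrease = 0.5 * g^T H^(-1) g = 3.6317


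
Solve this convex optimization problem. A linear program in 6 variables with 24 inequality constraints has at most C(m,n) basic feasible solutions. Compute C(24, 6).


Each vertex corresponds to some choice of n active constraints out of m, so the number of vertices is at most C(m, n) = m! / (n!(m-n)!).
m = 24, n = 6
Numerator: 24 * 23 * 22 * 21 * 20 * 19
Denominator: 6! = 720
C(24, 6) = 134596


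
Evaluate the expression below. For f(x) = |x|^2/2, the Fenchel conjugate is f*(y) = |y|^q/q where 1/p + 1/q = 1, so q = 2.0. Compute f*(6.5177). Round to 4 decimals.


The conjugate exponent q satisfies 1/p + 1/q = 1.
p = 2, so q = 2/(2 - 1) = 2.0
|y|^q = 6.5177^2.0 = 42.4804
f*(6.5177) = 42.4804 / 2.0 = 21.2402


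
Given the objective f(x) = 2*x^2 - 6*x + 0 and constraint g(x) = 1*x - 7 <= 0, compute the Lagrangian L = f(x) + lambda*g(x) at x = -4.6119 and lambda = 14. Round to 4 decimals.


Step 1: Evaluate f(x).
f(-4.6119) = 2*(-4.6119)^2 - 6*(-4.6119) + 0 = 70.2106
Step 2: Evaluate g(x).
g(-4.6119) = 1*-4.6119 - 7 = -11.6119
Step 3: Compute Lagrangian.
L = 70.2106 + 14*-11.6119 = -92.356


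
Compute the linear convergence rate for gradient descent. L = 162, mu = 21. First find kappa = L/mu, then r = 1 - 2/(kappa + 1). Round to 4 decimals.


Step 1: Compute the condition number.
kappa = L/mu = 162/21 = 7.7143
Step 2: Compute the convergence rate.
r = 1 - 2/(kappa + 1) = 1 - 2*mu/(L + mu) = (L - mu)/(L + mu) = 141/183 = 0.7705


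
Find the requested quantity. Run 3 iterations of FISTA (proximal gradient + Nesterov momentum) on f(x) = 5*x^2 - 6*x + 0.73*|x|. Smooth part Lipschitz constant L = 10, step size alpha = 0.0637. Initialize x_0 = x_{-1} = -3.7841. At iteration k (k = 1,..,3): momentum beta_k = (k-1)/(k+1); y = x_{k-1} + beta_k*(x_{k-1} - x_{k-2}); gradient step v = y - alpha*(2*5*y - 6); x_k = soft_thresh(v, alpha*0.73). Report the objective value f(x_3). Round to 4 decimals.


FISTA on f(x) = 5*x^2 - 6*x + 0.73*|x|
L = 10, alpha = 0.0637
Iteration 1: beta = 0.0, y = -3.7841 + 0.0*(-3.7841 + 3.7841) = -3.7841
  grad(y) = -43.841, v = y - alpha*grad = -0.9914
  prox(v) = soft_thresh(-0.9914, 0.0465) = -0.9449
Iteration 2: beta = 0.3333, y = -0.9449 + 0.3333*(-0.9449 + 3.7841) = 0.0015
  grad(y) = -5.9854, v = y - alpha*grad = 0.3827
  prox(v) = soft_thresh(0.3827, 0.0465) = 0.3362
Iteration 3: beta = 0.5, y = 0.3362 + 0.5*(0.3362 + 0.9449) = 0.9768
  grad(y) = 3.7681, v = y - alpha*grad = 0.7368
  prox(v) = soft_thresh(0.7368, 0.0465) = 0.6903
f(x_3) = 5*0.6903^2 - 6*0.6903 + 0.73*|0.6903| = -1.2553
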